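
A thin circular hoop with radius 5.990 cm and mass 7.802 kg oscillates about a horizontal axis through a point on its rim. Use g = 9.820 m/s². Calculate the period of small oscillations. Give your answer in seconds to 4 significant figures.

I_cm = mr² = 0.027994 kg·m². The pivot is at distance d = 0.05990 m from the centre of mass.
By the parallel-axis theorem, I = I_cm + md² = 0.027994 + 0.027994 = 0.055987 kg·m².
T = 2π√(I/(mgd)) = 2π√(0.055987/(7.802 × 9.820 × 0.05990)) = 0.6940 s.

0.6940 s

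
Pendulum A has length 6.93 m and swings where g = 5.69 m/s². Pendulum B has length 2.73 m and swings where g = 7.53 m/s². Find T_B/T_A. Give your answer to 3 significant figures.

T = 2π√(L/g), so T_B/T_A = √((L_B/g_B)/(L_A/g_A)) = √((2.73/7.53)/(6.93/5.69)) = 0.546.

0.546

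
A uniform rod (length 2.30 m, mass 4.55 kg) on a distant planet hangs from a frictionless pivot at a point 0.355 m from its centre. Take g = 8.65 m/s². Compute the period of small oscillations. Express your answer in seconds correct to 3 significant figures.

For a physical pendulum T = 2π√(I/(mgd)), with d = 0.3550 m from pivot to centre of mass.
I_cm = mL²/12 = 4.55 × 2.30²/12 = 2.006 kg·m²; I = I_cm + md² = 2.006 + 4.55 × 0.3550² = 2.579 kg·m².
T = 2π√(2.579/(4.55 × 8.65 × 0.3550)) = 2.70 s.

2.70 s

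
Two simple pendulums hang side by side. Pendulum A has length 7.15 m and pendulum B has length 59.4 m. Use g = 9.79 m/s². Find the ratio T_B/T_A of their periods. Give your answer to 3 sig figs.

2.88

T ∝ √L, so T_B/T_A = √(L_B/L_A) = √(59.4/7.15) = 2.88.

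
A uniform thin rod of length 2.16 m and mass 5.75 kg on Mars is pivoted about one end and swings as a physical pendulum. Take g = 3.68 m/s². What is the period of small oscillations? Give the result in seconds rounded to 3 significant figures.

3.93 s

For a physical pendulum T = 2π√(I/(mgd)), with d = 1.080 m from pivot to centre of mass.
I_cm = mL²/12 = 5.75 × 2.16²/12 = 2.236 kg·m²; I = I_cm + md² = 2.236 + 5.75 × 1.080² = 8.942 kg·m².
T = 2π√(8.942/(5.75 × 3.68 × 1.080)) = 3.93 s.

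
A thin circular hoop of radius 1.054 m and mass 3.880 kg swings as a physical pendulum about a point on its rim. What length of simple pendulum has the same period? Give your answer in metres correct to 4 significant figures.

2.108 m

The equivalent simple-pendulum length is L_eq = I/(md), where I is about the pivot and d = 1.0540 m.
I_cm = mR² = 4.3104 kg·m², so I = I_cm + md² = 4.3104 + 4.3104 = 8.6207 kg·m².
L_eq = 8.6207/(3.880 × 1.0540) = 2.108 m.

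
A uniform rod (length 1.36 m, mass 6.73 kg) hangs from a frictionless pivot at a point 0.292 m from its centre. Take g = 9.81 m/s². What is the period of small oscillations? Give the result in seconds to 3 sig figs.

1.82 s

For a physical pendulum T = 2π√(I/(mgd)), with d = 0.2920 m from pivot to centre of mass.
I_cm = mL²/12 = 6.73 × 1.36²/12 = 1.037 kg·m²; I = I_cm + md² = 1.037 + 6.73 × 0.2920² = 1.611 kg·m².
T = 2π√(1.611/(6.73 × 9.81 × 0.2920)) = 1.82 s.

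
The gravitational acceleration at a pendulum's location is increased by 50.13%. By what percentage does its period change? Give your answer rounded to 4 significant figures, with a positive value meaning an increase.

-18.39%

T ∝ 1/√g, so T'/T = 1/√(1.5013) = 0.81614.
Percentage change in T = (0.81614 − 1) × 100% = -18.39%.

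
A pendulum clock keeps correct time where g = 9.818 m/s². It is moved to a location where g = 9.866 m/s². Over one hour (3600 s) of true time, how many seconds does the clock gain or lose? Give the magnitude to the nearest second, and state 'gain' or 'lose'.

The clock's period scales as T ∝ 1/√g, so T'/T = √(9.818/9.866) = 0.997564.
In 3600 s of true time the clock registers 3600/0.997564 = 3608.8 s, so it gains 9 s.

gain 9 s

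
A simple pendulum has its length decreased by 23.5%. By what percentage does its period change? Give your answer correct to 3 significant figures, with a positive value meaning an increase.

-12.5%

T ∝ √L, so T'/T = √(0.7650) = 0.8746.
Percentage change in T = (0.8746 − 1) × 100% = -12.5%.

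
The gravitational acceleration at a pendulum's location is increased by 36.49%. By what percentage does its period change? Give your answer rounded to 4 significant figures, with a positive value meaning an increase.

T ∝ 1/√g, so T'/T = 1/√(1.3649) = 0.85595.
Percentage change in T = (0.85595 − 1) × 100% = -14.40%.

-14.40%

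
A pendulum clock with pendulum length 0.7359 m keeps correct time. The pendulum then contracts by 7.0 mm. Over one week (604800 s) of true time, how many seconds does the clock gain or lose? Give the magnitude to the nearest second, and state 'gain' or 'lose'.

gain 2897 s

T ∝ √L, so T'/T = √(0.72890/0.7359) = 0.995233.
In 604800 s of true time the clock registers 604800/0.995233 = 607697.2 s, so it gains 2897 s.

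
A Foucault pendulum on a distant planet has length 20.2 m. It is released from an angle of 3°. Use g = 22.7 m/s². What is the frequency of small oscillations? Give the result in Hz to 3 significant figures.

T = 2π√(L/g) = 2π√(20.2/22.7) = 5.927 s, so f = 1/T = 0.169 Hz.

0.169 Hz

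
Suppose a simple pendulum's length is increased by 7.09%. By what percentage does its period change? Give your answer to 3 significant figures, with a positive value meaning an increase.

3.48%

T ∝ √L, so T'/T = √(1.071) = 1.035.
Percentage change in T = (1.035 − 1) × 100% = 3.48%.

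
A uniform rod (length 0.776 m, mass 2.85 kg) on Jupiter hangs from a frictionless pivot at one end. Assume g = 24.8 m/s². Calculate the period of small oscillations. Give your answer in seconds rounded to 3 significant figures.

0.907 s

For a physical pendulum T = 2π√(I/(mgd)), with d = 0.3880 m from pivot to centre of mass.
I_cm = mL²/12 = 2.85 × 0.776²/12 = 0.1430 kg·m²; I = I_cm + md² = 0.1430 + 2.85 × 0.3880² = 0.5721 kg·m².
T = 2π√(0.5721/(2.85 × 24.8 × 0.3880)) = 0.907 s.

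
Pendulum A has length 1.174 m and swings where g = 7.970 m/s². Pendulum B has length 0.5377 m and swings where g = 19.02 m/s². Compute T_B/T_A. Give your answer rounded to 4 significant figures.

T = 2π√(L/g), so T_B/T_A = √((L_B/g_B)/(L_A/g_A)) = √((0.5377/19.02)/(1.174/7.970)) = 0.4381.

0.4381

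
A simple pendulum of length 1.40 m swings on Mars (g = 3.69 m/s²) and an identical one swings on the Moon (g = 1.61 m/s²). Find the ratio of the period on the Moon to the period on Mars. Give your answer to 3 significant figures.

T ∝ 1/√g, so T₂/T₁ = √(g₁/g₂) = √(3.69/1.61) = 1.51.

1.51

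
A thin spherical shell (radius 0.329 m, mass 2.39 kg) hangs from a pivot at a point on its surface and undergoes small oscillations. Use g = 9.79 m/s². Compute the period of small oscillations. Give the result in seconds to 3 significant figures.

1.49 s

I_cm = (2/3)mr² = 0.1725 kg·m². The pivot is at distance d = 0.329 m from the centre of mass.
By the parallel-axis theorem, I = I_cm + md² = 0.1725 + 0.2587 = 0.4312 kg·m².
T = 2π√(I/(mgd)) = 2π√(0.4312/(2.39 × 9.79 × 0.329)) = 1.49 s.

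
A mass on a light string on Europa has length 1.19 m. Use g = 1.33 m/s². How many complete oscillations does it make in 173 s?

T = 2π√(L/g) = 2π√(1.19/1.33) = 5.943 s.
Number of complete oscillations = ⌊173/5.943⌋ = ⌊29.11⌋ = 29.

29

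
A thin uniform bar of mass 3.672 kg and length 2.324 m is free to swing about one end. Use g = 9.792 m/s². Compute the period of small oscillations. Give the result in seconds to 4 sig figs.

2.499 s

For a physical pendulum T = 2π√(I/(mgd)), with d = 1.1620 m from pivot to centre of mass.
I_cm = mL²/12 = 3.672 × 2.324²/12 = 1.6527 kg·m²; I = I_cm + md² = 1.6527 + 3.672 × 1.1620² = 6.6108 kg·m².
T = 2π√(6.6108/(3.672 × 9.792 × 1.1620)) = 2.499 s.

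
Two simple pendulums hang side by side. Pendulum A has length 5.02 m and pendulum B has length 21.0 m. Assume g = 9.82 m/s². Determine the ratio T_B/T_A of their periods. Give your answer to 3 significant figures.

T ∝ √L, so T_B/T_A = √(L_B/L_A) = √(21.0/5.02) = 2.05.

2.05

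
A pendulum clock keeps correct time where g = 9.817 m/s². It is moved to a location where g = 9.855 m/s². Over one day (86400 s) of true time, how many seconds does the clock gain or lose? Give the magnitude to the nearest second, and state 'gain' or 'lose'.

The clock's period scales as T ∝ 1/√g, so T'/T = √(9.817/9.855) = 0.998070.
In 86400 s of true time the clock registers 86400/0.998070 = 86567.1 s, so it gains 167 s.

gain 167 s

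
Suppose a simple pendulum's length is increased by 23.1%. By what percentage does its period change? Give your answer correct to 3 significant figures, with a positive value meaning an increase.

T ∝ √L, so T'/T = √(1.231) = 1.110.
Percentage change in T = (1.110 − 1) × 100% = 11.0%.

11.0%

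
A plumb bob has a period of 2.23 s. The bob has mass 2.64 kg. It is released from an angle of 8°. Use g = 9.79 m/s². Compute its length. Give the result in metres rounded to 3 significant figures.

1.23 m

From T = 2π√(L/g), L = gT²/(4π²) = 9.79 × 2.230²/(4π²) = 1.23 m.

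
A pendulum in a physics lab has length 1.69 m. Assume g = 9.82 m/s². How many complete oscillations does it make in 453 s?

173

T = 2π√(L/g) = 2π√(1.69/9.82) = 2.607 s.
Number of complete oscillations = ⌊453/2.607⌋ = ⌊173.8⌋ = 173.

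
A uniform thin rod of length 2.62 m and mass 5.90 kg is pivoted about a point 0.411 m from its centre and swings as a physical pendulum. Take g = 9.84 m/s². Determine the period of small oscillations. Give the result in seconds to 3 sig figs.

2.69 s

For a physical pendulum T = 2π√(I/(mgd)), with d = 0.4110 m from pivot to centre of mass.
I_cm = mL²/12 = 5.90 × 2.62²/12 = 3.375 kg·m²; I = I_cm + md² = 3.375 + 5.90 × 0.4110² = 4.372 kg·m².
T = 2π√(4.372/(5.90 × 9.84 × 0.4110)) = 2.69 s.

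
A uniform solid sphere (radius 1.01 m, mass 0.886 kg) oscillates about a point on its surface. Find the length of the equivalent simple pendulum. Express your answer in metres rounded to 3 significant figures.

The equivalent simple-pendulum length is L_eq = I/(md), where I is about the pivot and d = 1.010 m.
I_cm = (2/5)mR² = 0.3615 kg·m², so I = I_cm + md² = 0.3615 + 0.9038 = 1.265 kg·m².
L_eq = 1.265/(0.886 × 1.010) = 1.41 m.

1.41 m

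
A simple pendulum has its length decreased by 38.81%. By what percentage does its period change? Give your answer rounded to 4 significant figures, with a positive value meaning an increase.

T ∝ √L, so T'/T = √(0.61190) = 0.78224.
Percentage change in T = (0.78224 − 1) × 100% = -21.78%.

-21.78%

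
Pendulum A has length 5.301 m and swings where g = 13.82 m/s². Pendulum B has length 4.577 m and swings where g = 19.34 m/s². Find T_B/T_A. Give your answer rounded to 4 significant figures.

0.7855

T = 2π√(L/g), so T_B/T_A = √((L_B/g_B)/(L_A/g_A)) = √((4.577/19.34)/(5.301/13.82)) = 0.7855.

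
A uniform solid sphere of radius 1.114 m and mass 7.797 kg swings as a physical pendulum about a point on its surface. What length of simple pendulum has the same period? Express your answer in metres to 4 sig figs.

The equivalent simple-pendulum length is L_eq = I/(md), where I is about the pivot and d = 1.1140 m.
I_cm = (2/5)mR² = 3.8704 kg·m², so I = I_cm + md² = 3.8704 + 9.6760 = 13.546 kg·m².
L_eq = 13.546/(7.797 × 1.1140) = 1.560 m.

1.560 m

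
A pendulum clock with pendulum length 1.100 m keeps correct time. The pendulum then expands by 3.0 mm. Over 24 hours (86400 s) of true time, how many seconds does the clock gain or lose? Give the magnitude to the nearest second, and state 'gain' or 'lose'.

T ∝ √L, so T'/T = √(1.10300/1.100) = 1.00136.
In 86400 s of true time the clock registers 86400/1.00136 = 86282.4 s, so it loses 118 s.

lose 118 s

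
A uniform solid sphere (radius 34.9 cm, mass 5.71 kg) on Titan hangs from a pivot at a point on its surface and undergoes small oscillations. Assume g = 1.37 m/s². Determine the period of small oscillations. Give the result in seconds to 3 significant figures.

3.75 s

I_cm = (2/5)mr² = 0.2782 kg·m². The pivot is at distance d = 0.349 m from the centre of mass.
By the parallel-axis theorem, I = I_cm + md² = 0.2782 + 0.6955 = 0.9737 kg·m².
T = 2π√(I/(mgd)) = 2π√(0.9737/(5.71 × 1.37 × 0.349)) = 3.75 s.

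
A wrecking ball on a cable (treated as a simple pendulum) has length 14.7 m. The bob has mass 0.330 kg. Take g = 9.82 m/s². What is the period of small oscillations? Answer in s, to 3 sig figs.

T = 2π√(L/g) = 2π√(14.7/9.82) = 2π × 1.223 = 7.69 s.

7.69 s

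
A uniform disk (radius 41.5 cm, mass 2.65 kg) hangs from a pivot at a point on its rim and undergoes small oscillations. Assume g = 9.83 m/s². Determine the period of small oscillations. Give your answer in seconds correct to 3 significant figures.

1.58 s

I_cm = ½mr² = 0.2282 kg·m². The pivot is at distance d = 0.415 m from the centre of mass.
By the parallel-axis theorem, I = I_cm + md² = 0.2282 + 0.4564 = 0.6846 kg·m².
T = 2π√(I/(mgd)) = 2π√(0.6846/(2.65 × 9.83 × 0.415)) = 1.58 s.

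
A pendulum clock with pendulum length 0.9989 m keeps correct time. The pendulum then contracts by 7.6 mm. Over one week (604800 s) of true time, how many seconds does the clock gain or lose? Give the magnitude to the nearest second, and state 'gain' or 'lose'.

gain 2314 s

T ∝ √L, so T'/T = √(0.99130/0.9989) = 0.996189.
In 604800 s of true time the clock registers 604800/0.996189 = 607114.0 s, so it gains 2314 s.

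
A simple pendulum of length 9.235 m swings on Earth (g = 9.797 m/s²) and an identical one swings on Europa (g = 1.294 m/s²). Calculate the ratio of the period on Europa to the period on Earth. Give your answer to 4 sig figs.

2.752

T ∝ 1/√g, so T₂/T₁ = √(g₁/g₂) = √(9.797/1.294) = 2.752.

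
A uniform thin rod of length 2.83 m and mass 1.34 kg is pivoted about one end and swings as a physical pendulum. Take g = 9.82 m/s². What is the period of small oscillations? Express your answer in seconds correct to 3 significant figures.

For a physical pendulum T = 2π√(I/(mgd)), with d = 1.415 m from pivot to centre of mass.
I_cm = mL²/12 = 1.34 × 2.83²/12 = 0.8943 kg·m²; I = I_cm + md² = 0.8943 + 1.34 × 1.415² = 3.577 kg·m².
T = 2π√(3.577/(1.34 × 9.82 × 1.415)) = 2.75 s.

2.75 s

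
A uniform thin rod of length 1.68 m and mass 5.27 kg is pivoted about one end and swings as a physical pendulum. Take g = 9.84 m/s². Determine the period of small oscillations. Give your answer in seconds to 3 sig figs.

2.12 s

For a physical pendulum T = 2π√(I/(mgd)), with d = 0.8400 m from pivot to centre of mass.
I_cm = mL²/12 = 5.27 × 1.68²/12 = 1.240 kg·m²; I = I_cm + md² = 1.240 + 5.27 × 0.8400² = 4.958 kg·m².
T = 2π√(4.958/(5.27 × 9.84 × 0.8400)) = 2.12 s.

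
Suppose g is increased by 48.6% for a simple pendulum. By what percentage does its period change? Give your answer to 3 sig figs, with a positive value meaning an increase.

-18.0%

T ∝ 1/√g, so T'/T = 1/√(1.486) = 0.8203.
Percentage change in T = (0.8203 − 1) × 100% = -18.0%.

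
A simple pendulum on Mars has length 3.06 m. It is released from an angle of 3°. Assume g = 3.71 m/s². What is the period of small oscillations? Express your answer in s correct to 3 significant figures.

5.71 s

T = 2π√(L/g) = 2π√(3.06/3.71) = 2π × 0.9082 = 5.71 s.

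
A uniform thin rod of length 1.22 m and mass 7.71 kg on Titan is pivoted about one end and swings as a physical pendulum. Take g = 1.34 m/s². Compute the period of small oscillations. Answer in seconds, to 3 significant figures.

For a physical pendulum T = 2π√(I/(mgd)), with d = 0.6100 m from pivot to centre of mass.
I_cm = mL²/12 = 7.71 × 1.22²/12 = 0.9563 kg·m²; I = I_cm + md² = 0.9563 + 7.71 × 0.6100² = 3.825 kg·m².
T = 2π√(3.825/(7.71 × 1.34 × 0.6100)) = 4.90 s.

4.90 s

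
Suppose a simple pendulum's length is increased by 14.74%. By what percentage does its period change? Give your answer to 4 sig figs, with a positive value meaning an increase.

7.117%

T ∝ √L, so T'/T = √(1.1474) = 1.0712.
Percentage change in T = (1.0712 − 1) × 100% = 7.117%.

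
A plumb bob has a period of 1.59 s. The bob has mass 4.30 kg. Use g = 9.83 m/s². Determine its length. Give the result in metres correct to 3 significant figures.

0.629 m

From T = 2π√(L/g), L = gT²/(4π²) = 9.83 × 1.590²/(4π²) = 0.629 m.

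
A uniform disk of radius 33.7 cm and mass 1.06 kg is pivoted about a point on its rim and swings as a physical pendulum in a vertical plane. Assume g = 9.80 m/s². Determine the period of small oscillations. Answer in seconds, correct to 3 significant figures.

I_cm = ½mr² = 0.06019 kg·m². The pivot is at distance d = 0.337 m from the centre of mass.
By the parallel-axis theorem, I = I_cm + md² = 0.06019 + 0.1204 = 0.1806 kg·m².
T = 2π√(I/(mgd)) = 2π√(0.1806/(1.06 × 9.80 × 0.337)) = 1.43 s.

1.43 s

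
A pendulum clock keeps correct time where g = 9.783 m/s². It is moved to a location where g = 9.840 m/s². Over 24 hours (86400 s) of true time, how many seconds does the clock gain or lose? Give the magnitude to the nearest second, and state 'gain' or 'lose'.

gain 251 s

The clock's period scales as T ∝ 1/√g, so T'/T = √(9.783/9.840) = 0.997099.
In 86400 s of true time the clock registers 86400/0.997099 = 86651.3 s, so it gains 251 s.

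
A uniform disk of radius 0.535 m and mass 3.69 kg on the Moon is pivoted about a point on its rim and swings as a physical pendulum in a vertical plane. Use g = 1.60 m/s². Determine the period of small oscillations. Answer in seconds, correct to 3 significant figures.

I_cm = ½mr² = 0.5281 kg·m². The pivot is at distance d = 0.535 m from the centre of mass.
By the parallel-axis theorem, I = I_cm + md² = 0.5281 + 1.056 = 1.584 kg·m².
T = 2π√(I/(mgd)) = 2π√(1.584/(3.69 × 1.60 × 0.535)) = 4.45 s.

4.45 s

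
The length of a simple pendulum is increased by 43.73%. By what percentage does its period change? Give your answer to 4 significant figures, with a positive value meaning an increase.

T ∝ √L, so T'/T = √(1.4373) = 1.1989.
Percentage change in T = (1.1989 − 1) × 100% = 19.89%.

19.89%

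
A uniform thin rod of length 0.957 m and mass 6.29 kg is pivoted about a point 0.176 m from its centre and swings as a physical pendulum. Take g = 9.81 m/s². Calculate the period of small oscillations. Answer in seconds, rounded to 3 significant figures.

1.57 s

For a physical pendulum T = 2π√(I/(mgd)), with d = 0.1760 m from pivot to centre of mass.
I_cm = mL²/12 = 6.29 × 0.957²/12 = 0.4801 kg·m²; I = I_cm + md² = 0.4801 + 6.29 × 0.1760² = 0.6749 kg·m².
T = 2π√(0.6749/(6.29 × 9.81 × 0.1760)) = 1.57 s.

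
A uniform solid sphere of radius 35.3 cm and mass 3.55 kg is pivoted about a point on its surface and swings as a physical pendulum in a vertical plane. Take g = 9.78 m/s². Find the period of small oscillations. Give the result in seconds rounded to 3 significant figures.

1.41 s

I_cm = (2/5)mr² = 0.1769 kg·m². The pivot is at distance d = 0.353 m from the centre of mass.
By the parallel-axis theorem, I = I_cm + md² = 0.1769 + 0.4424 = 0.6193 kg·m².
T = 2π√(I/(mgd)) = 2π√(0.6193/(3.55 × 9.78 × 0.353)) = 1.41 s.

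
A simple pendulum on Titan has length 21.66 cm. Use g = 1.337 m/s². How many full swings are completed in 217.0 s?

T = 2π√(L/g) = 2π√(0.2166/1.337) = 2.5290 s.
Number of complete oscillations = ⌊217.0/2.5290⌋ = ⌊85.806⌋ = 85.

85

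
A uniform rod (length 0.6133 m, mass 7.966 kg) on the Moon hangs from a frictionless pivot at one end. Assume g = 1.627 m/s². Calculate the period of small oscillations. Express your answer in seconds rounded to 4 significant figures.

For a physical pendulum T = 2π√(I/(mgd)), with d = 0.30665 m from pivot to centre of mass.
I_cm = mL²/12 = 7.966 × 0.6133²/12 = 0.24969 kg·m²; I = I_cm + md² = 0.24969 + 7.966 × 0.30665² = 0.99877 kg·m².
T = 2π√(0.99877/(7.966 × 1.627 × 0.30665)) = 3.150 s.

3.150 s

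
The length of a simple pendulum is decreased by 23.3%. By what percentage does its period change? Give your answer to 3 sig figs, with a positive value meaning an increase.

-12.4%

T ∝ √L, so T'/T = √(0.7670) = 0.8758.
Percentage change in T = (0.8758 − 1) × 100% = -12.4%.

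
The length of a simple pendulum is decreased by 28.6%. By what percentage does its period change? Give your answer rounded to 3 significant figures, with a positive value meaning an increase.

T ∝ √L, so T'/T = √(0.7140) = 0.8450.
Percentage change in T = (0.8450 − 1) × 100% = -15.5%.

-15.5%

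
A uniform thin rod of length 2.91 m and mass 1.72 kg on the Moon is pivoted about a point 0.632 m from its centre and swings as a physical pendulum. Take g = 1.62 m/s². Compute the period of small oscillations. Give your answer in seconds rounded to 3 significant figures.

6.53 s

For a physical pendulum T = 2π√(I/(mgd)), with d = 0.6320 m from pivot to centre of mass.
I_cm = mL²/12 = 1.72 × 2.91²/12 = 1.214 kg·m²; I = I_cm + md² = 1.214 + 1.72 × 0.6320² = 1.901 kg·m².
T = 2π√(1.901/(1.72 × 1.62 × 0.6320)) = 6.53 s.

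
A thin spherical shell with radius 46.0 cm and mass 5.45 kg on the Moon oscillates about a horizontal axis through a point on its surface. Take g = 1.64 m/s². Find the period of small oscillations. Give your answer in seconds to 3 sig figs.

I_cm = (2/3)mr² = 0.7688 kg·m². The pivot is at distance d = 0.460 m from the centre of mass.
By the parallel-axis theorem, I = I_cm + md² = 0.7688 + 1.153 = 1.922 kg·m².
T = 2π√(I/(mgd)) = 2π√(1.922/(5.45 × 1.64 × 0.460)) = 4.30 s.

4.30 s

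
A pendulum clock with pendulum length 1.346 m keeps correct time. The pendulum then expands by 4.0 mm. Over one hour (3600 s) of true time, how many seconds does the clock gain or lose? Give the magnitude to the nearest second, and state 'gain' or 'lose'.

lose 5 s

T ∝ √L, so T'/T = √(1.35000/1.346) = 1.00148.
In 3600 s of true time the clock registers 3600/1.00148 = 3594.7 s, so it loses 5 s.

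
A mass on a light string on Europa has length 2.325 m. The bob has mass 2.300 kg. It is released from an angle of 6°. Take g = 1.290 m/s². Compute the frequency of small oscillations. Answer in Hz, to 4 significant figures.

T = 2π√(L/g) = 2π√(2.325/1.290) = 8.4352 s, so f = 1/T = 0.1186 Hz.

0.1186 Hz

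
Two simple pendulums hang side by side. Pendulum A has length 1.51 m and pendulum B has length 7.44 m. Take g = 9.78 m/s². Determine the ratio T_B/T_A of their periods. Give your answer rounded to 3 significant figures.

2.22

T ∝ √L, so T_B/T_A = √(L_B/L_A) = √(7.44/1.51) = 2.22.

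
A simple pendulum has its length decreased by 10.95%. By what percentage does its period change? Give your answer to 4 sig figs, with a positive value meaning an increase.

T ∝ √L, so T'/T = √(0.89050) = 0.94366.
Percentage change in T = (0.94366 − 1) × 100% = -5.634%.

-5.634%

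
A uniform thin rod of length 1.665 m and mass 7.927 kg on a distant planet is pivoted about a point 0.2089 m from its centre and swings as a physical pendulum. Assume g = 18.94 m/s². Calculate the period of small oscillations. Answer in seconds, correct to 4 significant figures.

For a physical pendulum T = 2π√(I/(mgd)), with d = 0.20890 m from pivot to centre of mass.
I_cm = mL²/12 = 7.927 × 1.665²/12 = 1.8313 kg·m²; I = I_cm + md² = 1.8313 + 7.927 × 0.20890² = 2.1772 kg·m².
T = 2π√(2.1772/(7.927 × 18.94 × 0.20890)) = 1.655 s.

1.655 s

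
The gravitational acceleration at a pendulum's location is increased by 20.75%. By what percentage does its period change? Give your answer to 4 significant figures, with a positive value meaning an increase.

-8.997%

T ∝ 1/√g, so T'/T = 1/√(1.2075) = 0.91003.
Percentage change in T = (0.91003 − 1) × 100% = -8.997%.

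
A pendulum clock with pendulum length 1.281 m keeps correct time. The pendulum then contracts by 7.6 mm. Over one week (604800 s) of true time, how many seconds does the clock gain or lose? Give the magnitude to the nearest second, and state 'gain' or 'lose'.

gain 1802 s

T ∝ √L, so T'/T = √(1.27340/1.281) = 0.997029.
In 604800 s of true time the clock registers 604800/0.997029 = 606602.1 s, so it gains 1802 s.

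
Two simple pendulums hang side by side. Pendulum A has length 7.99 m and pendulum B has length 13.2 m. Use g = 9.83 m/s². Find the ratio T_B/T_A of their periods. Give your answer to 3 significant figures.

1.29

T ∝ √L, so T_B/T_A = √(L_B/L_A) = √(13.2/7.99) = 1.29.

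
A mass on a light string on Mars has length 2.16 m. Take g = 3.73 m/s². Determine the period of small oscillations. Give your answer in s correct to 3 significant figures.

T = 2π√(L/g) = 2π√(2.16/3.73) = 2π × 0.7610 = 4.78 s.

4.78 s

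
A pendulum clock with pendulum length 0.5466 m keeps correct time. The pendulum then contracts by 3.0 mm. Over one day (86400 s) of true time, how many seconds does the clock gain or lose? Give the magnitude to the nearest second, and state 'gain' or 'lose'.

gain 238 s

T ∝ √L, so T'/T = √(0.54360/0.5466) = 0.997252.
In 86400 s of true time the clock registers 86400/0.997252 = 86638.1 s, so it gains 238 s.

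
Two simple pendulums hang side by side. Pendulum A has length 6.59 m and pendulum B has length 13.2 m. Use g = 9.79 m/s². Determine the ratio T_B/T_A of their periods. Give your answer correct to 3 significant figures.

T ∝ √L, so T_B/T_A = √(L_B/L_A) = √(13.2/6.59) = 1.42.

1.42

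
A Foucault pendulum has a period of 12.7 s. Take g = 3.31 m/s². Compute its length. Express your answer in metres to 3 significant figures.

13.5 m

From T = 2π√(L/g), L = gT²/(4π²) = 3.31 × 12.70²/(4π²) = 13.5 m.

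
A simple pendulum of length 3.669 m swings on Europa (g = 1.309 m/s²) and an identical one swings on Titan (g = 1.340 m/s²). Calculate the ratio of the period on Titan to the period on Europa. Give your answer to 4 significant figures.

0.9884

T ∝ 1/√g, so T₂/T₁ = √(g₁/g₂) = √(1.309/1.340) = 0.9884.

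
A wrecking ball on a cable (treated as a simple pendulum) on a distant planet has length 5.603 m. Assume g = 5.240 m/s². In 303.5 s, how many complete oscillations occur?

T = 2π√(L/g) = 2π√(5.603/5.240) = 6.4972 s.
Number of complete oscillations = ⌊303.5/6.4972⌋ = ⌊46.713⌋ = 46.

46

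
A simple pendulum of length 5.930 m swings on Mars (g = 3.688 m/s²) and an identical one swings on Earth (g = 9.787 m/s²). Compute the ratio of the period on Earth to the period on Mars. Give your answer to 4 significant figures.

T ∝ 1/√g, so T₂/T₁ = √(g₁/g₂) = √(3.688/9.787) = 0.6139.

0.6139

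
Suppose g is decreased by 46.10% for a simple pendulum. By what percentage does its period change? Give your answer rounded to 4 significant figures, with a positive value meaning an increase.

T ∝ 1/√g, so T'/T = 1/√(0.53900) = 1.3621.
Percentage change in T = (1.3621 − 1) × 100% = 36.21%.

36.21%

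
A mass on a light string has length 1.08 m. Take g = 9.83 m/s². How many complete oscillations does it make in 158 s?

T = 2π√(L/g) = 2π√(1.08/9.83) = 2.083 s.
Number of complete oscillations = ⌊158/2.083⌋ = ⌊75.87⌋ = 75.

75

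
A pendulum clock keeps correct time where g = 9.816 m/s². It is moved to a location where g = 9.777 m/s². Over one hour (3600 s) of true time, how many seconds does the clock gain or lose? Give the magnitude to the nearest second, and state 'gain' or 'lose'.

The clock's period scales as T ∝ 1/√g, so T'/T = √(9.816/9.777) = 1.00199.
In 3600 s of true time the clock registers 3600/1.00199 = 3592.8 s, so it loses 7 s.

lose 7 s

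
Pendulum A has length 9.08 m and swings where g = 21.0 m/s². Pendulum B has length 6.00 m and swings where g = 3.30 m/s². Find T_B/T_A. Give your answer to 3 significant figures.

T = 2π√(L/g), so T_B/T_A = √((L_B/g_B)/(L_A/g_A)) = √((6.00/3.30)/(9.08/21.0)) = 2.05.

2.05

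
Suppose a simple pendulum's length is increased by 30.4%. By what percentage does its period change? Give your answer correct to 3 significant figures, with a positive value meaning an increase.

14.2%

T ∝ √L, so T'/T = √(1.304) = 1.142.
Percentage change in T = (1.142 − 1) × 100% = 14.2%.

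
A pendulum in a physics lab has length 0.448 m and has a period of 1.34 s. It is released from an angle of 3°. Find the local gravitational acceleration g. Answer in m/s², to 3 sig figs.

From T = 2π√(L/g), g = 4π²L/T² = 4π² × 0.448/1.340² = 9.85 m/s².

9.85 m/s²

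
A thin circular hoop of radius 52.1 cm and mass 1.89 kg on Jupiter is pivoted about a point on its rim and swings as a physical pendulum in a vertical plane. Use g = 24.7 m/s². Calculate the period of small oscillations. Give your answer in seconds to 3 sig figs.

1.29 s

I_cm = mr² = 0.5130 kg·m². The pivot is at distance d = 0.521 m from the centre of mass.
By the parallel-axis theorem, I = I_cm + md² = 0.5130 + 0.5130 = 1.026 kg·m².
T = 2π√(I/(mgd)) = 2π√(1.026/(1.89 × 24.7 × 0.521)) = 1.29 s.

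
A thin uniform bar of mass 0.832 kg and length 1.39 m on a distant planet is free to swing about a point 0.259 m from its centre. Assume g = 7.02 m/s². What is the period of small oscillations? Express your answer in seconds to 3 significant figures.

For a physical pendulum T = 2π√(I/(mgd)), with d = 0.2590 m from pivot to centre of mass.
I_cm = mL²/12 = 0.832 × 1.39²/12 = 0.1340 kg·m²; I = I_cm + md² = 0.1340 + 0.832 × 0.2590² = 0.1898 kg·m².
T = 2π√(0.1898/(0.832 × 7.02 × 0.2590)) = 2.23 s.

2.23 s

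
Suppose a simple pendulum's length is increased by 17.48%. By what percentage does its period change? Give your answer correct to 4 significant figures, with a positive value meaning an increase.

8.388%

T ∝ √L, so T'/T = √(1.1748) = 1.0839.
Percentage change in T = (1.0839 − 1) × 100% = 8.388%.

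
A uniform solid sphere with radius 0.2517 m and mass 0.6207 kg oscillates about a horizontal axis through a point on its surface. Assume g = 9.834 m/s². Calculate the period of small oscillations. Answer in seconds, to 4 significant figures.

I_cm = (2/5)mr² = 0.015729 kg·m². The pivot is at distance d = 0.2517 m from the centre of mass.
By the parallel-axis theorem, I = I_cm + md² = 0.015729 + 0.039323 = 0.055052 kg·m².
T = 2π√(I/(mgd)) = 2π√(0.055052/(0.6207 × 9.834 × 0.2517)) = 1.189 s.

1.189 s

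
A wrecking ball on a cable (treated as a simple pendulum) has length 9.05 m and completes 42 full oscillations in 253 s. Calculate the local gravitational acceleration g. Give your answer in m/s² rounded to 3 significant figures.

T = 253/42 = 6.024 s.
From T = 2π√(L/g), g = 4π²L/T² = 4π² × 9.05/6.024² = 9.85 m/s².

9.85 m/s²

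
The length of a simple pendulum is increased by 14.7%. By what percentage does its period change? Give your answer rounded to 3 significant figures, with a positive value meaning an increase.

T ∝ √L, so T'/T = √(1.147) = 1.071.
Percentage change in T = (1.071 − 1) × 100% = 7.10%.

7.10%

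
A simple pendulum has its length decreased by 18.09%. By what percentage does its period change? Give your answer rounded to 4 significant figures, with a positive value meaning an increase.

-9.496%

T ∝ √L, so T'/T = √(0.81910) = 0.90504.
Percentage change in T = (0.90504 − 1) × 100% = -9.496%.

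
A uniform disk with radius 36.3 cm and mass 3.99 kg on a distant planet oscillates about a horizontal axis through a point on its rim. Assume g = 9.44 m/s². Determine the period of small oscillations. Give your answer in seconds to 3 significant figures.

1.51 s

I_cm = ½mr² = 0.2629 kg·m². The pivot is at distance d = 0.363 m from the centre of mass.
By the parallel-axis theorem, I = I_cm + md² = 0.2629 + 0.5258 = 0.7886 kg·m².
T = 2π√(I/(mgd)) = 2π√(0.7886/(3.99 × 9.44 × 0.363)) = 1.51 s.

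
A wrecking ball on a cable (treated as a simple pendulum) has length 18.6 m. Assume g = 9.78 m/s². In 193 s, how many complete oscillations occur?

22

T = 2π√(L/g) = 2π√(18.6/9.78) = 8.665 s.
Number of complete oscillations = ⌊193/8.665⌋ = ⌊22.27⌋ = 22.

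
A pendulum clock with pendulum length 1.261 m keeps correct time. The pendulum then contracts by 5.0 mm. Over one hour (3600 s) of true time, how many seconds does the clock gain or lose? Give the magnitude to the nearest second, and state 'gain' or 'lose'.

T ∝ √L, so T'/T = √(1.25600/1.261) = 0.998015.
In 3600 s of true time the clock registers 3600/0.998015 = 3607.2 s, so it gains 7 s.

gain 7 s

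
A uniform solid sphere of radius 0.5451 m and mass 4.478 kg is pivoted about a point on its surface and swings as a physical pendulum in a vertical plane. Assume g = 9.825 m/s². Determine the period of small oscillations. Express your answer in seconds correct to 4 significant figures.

1.751 s

I_cm = (2/5)mr² = 0.53223 kg·m². The pivot is at distance d = 0.5451 m from the centre of mass.
By the parallel-axis theorem, I = I_cm + md² = 0.53223 + 1.3306 = 1.8628 kg·m².
T = 2π√(I/(mgd)) = 2π√(1.8628/(4.478 × 9.825 × 0.5451)) = 1.751 s.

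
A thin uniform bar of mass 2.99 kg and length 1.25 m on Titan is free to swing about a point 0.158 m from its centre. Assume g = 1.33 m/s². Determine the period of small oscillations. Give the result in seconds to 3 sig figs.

5.40 s

For a physical pendulum T = 2π√(I/(mgd)), with d = 0.1580 m from pivot to centre of mass.
I_cm = mL²/12 = 2.99 × 1.25²/12 = 0.3893 kg·m²; I = I_cm + md² = 0.3893 + 2.99 × 0.1580² = 0.4640 kg·m².
T = 2π√(0.4640/(2.99 × 1.33 × 0.1580)) = 5.40 s.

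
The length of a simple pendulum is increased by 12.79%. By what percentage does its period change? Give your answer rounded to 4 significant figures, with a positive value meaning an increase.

T ∝ √L, so T'/T = √(1.1279) = 1.0620.
Percentage change in T = (1.0620 − 1) × 100% = 6.203%.

6.203%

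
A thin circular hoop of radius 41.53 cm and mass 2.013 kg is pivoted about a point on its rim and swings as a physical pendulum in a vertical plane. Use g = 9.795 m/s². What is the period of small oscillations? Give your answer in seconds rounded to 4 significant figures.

1.830 s

I_cm = mr² = 0.34719 kg·m². The pivot is at distance d = 0.4153 m from the centre of mass.
By the parallel-axis theorem, I = I_cm + md² = 0.34719 + 0.34719 = 0.69438 kg·m².
T = 2π√(I/(mgd)) = 2π√(0.69438/(2.013 × 9.795 × 0.4153)) = 1.830 s.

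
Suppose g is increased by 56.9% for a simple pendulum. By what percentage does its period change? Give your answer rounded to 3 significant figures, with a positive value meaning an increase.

-20.2%

T ∝ 1/√g, so T'/T = 1/√(1.569) = 0.7983.
Percentage change in T = (0.7983 − 1) × 100% = -20.2%.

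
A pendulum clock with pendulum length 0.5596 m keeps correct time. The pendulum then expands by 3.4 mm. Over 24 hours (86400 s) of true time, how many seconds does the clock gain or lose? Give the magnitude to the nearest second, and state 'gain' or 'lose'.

lose 261 s

T ∝ √L, so T'/T = √(0.56300/0.5596) = 1.00303.
In 86400 s of true time the clock registers 86400/1.00303 = 86138.7 s, so it loses 261 s.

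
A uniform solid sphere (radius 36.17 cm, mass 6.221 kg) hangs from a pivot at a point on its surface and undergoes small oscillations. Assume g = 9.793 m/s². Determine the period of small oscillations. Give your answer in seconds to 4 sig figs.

1.429 s

I_cm = (2/5)mr² = 0.32555 kg·m². The pivot is at distance d = 0.3617 m from the centre of mass.
By the parallel-axis theorem, I = I_cm + md² = 0.32555 + 0.81387 = 1.1394 kg·m².
T = 2π√(I/(mgd)) = 2π√(1.1394/(6.221 × 9.793 × 0.3617)) = 1.429 s.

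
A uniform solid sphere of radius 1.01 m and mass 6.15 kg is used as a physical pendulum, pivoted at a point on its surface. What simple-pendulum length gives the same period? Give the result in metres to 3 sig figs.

The equivalent simple-pendulum length is L_eq = I/(md), where I is about the pivot and d = 1.010 m.
I_cm = (2/5)mR² = 2.509 kg·m², so I = I_cm + md² = 2.509 + 6.274 = 8.783 kg·m².
L_eq = 8.783/(6.15 × 1.010) = 1.41 m.

1.41 m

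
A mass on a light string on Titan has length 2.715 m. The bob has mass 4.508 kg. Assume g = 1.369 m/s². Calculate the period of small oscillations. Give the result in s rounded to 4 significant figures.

T = 2π√(L/g) = 2π√(2.715/1.369) = 2π × 1.4083 = 8.848 s.

8.848 s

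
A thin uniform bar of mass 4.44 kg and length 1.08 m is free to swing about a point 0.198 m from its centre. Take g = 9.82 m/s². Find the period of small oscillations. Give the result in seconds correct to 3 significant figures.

For a physical pendulum T = 2π√(I/(mgd)), with d = 0.1980 m from pivot to centre of mass.
I_cm = mL²/12 = 4.44 × 1.08²/12 = 0.4316 kg·m²; I = I_cm + md² = 0.4316 + 4.44 × 0.1980² = 0.6056 kg·m².
T = 2π√(0.6056/(4.44 × 9.82 × 0.1980)) = 1.66 s.

1.66 s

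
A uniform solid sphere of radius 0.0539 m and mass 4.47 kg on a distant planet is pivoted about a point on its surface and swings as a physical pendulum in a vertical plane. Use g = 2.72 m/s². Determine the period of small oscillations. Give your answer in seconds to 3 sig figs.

I_cm = (2/5)mr² = 0.005195 kg·m². The pivot is at distance d = 0.0539 m from the centre of mass.
By the parallel-axis theorem, I = I_cm + md² = 0.005195 + 0.01299 = 0.01818 kg·m².
T = 2π√(I/(mgd)) = 2π√(0.01818/(4.47 × 2.72 × 0.0539)) = 1.05 s.

1.05 s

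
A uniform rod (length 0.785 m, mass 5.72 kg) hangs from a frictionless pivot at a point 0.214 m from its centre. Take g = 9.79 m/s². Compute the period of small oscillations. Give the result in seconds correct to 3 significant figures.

For a physical pendulum T = 2π√(I/(mgd)), with d = 0.2140 m from pivot to centre of mass.
I_cm = mL²/12 = 5.72 × 0.785²/12 = 0.2937 kg·m²; I = I_cm + md² = 0.2937 + 5.72 × 0.2140² = 0.5557 kg·m².
T = 2π√(0.5557/(5.72 × 9.79 × 0.2140)) = 1.35 s.

1.35 s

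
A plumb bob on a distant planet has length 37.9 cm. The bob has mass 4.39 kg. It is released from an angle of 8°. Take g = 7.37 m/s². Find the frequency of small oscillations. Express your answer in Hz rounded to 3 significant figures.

0.702 Hz

T = 2π√(L/g) = 2π√(0.379/7.37) = 1.425 s, so f = 1/T = 0.702 Hz.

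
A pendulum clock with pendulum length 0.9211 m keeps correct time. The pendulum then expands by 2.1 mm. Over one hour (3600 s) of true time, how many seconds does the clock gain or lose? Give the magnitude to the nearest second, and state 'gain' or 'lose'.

lose 4 s

T ∝ √L, so T'/T = √(0.92320/0.9211) = 1.00114.
In 3600 s of true time the clock registers 3600/1.00114 = 3595.9 s, so it loses 4 s.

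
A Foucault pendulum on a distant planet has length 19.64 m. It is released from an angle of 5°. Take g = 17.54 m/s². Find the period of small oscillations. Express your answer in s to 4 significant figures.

6.649 s

T = 2π√(L/g) = 2π√(19.64/17.54) = 2π × 1.0582 = 6.649 s.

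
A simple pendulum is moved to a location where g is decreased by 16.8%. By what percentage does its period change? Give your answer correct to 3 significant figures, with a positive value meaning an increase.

9.63%

T ∝ 1/√g, so T'/T = 1/√(0.8320) = 1.096.
Percentage change in T = (1.096 − 1) × 100% = 9.63%.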